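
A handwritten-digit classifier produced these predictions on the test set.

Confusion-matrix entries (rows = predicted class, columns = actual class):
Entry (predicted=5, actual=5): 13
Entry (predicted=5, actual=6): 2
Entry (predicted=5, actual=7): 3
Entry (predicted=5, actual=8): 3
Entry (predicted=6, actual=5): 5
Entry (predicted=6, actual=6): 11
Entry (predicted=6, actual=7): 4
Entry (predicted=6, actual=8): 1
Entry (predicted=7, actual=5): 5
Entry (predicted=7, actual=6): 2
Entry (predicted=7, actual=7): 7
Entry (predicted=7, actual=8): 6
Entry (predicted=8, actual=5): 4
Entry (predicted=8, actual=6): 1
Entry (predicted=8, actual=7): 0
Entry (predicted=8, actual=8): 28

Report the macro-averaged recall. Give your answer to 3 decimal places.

0.601

Per-class recall (TP/(TP+FN)):
  5: TP=13, FN=5+5+4=14 → 13/27 = 0.4815
  6: TP=11, FN=2+2+1=5 → 11/16 = 0.6875
  7: TP=7, FN=3+4+0=7 → 7/14 = 0.5000
  8: TP=28, FN=3+1+6=10 → 28/38 = 0.7368
Macro-recall = mean = (0.4815 + 0.6875 + 0.5000 + 0.7368) / 4 = 0.601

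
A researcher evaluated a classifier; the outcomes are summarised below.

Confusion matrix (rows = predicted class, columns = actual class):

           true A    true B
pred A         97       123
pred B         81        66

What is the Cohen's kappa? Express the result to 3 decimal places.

Observed agreement pₒ = trace/N = 163/367 = 0.4441
Expected agreement pₑ = Σ (rowᵢ·colᵢ)/N² = (178·220 + 189·147)/367² = 0.4970
κ = (pₒ − pₑ)/(1 − pₑ) = (0.4441 − 0.4970)/(1 − 0.4970) = -0.105

-0.105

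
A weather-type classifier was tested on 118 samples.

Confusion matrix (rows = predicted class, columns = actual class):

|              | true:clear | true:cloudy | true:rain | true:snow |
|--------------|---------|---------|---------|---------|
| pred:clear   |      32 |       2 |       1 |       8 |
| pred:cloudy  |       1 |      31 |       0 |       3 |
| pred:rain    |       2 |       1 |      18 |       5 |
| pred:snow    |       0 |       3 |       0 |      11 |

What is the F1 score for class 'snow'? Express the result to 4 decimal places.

One-vs-rest for 'snow': TP = diagonal; FP = other classes predicted 'snow'; FN = 'snow' predicted as other.
F1 score = 2·TP/(2·TP+FP+FN).
snow: TP=11, FP=0+3+0=3, FN=8+3+5=16 → 22/41 = 0.53659

0.5366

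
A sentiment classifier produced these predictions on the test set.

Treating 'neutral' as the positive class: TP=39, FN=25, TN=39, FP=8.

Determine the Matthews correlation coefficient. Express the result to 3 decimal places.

MCC = (TP·TN − FP·FN) / √((TP+FP)(TP+FN)(TN+FP)(TN+FN))
Numerator = 39·39 − 8·25 = 1321
Denominator = √(47·64·47·64) = √9048064 = 3008.0000
MCC = 1321 / 3008.0000 = 0.439

0.439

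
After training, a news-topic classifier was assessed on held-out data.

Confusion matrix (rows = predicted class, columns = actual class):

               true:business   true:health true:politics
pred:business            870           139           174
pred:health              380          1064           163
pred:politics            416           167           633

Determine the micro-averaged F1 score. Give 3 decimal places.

Micro-averaging pools counts across classes: ΣTP=2567, ΣFP=1439, ΣFN=1439.
Micro-F1 score = 2·TP/(2·TP+FP+FN) on pooled counts = 0.641 (equals overall accuracy in single-label multiclass).

0.641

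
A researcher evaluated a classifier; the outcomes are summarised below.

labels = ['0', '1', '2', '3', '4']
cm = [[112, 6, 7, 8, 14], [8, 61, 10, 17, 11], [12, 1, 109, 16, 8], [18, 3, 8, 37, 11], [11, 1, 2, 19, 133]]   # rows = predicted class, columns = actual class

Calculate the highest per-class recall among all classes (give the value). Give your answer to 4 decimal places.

Per-class recall (TP/(TP+FN)):
  0: TP=112, FN=8+12+18+11=49 → 112/161 = 0.69565
  1: TP=61, FN=6+1+3+1=11 → 61/72 = 0.84722
  2: TP=109, FN=7+10+8+2=27 → 109/136 = 0.80147
  3: TP=37, FN=8+17+16+19=60 → 37/97 = 0.38144
  4: TP=133, FN=14+11+8+11=44 → 133/177 = 0.75141
Highest is class '1' with recall = 0.8472.

0.8472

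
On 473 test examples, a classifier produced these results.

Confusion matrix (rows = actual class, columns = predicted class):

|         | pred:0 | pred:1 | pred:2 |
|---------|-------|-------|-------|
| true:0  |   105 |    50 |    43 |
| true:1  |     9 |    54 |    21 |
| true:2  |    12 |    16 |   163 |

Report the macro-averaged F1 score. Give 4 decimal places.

0.6525

Per-class F1 score (2·TP/(2·TP+FP+FN)):
  0: TP=105, FP=9+12=21, FN=50+43=93 → 210/324 = 0.64815
  1: TP=54, FP=50+16=66, FN=9+21=30 → 108/204 = 0.52941
  2: TP=163, FP=43+21=64, FN=12+16=28 → 326/418 = 0.77990
Macro-F1 score = mean = (0.64815 + 0.52941 + 0.77990) / 3 = 0.6525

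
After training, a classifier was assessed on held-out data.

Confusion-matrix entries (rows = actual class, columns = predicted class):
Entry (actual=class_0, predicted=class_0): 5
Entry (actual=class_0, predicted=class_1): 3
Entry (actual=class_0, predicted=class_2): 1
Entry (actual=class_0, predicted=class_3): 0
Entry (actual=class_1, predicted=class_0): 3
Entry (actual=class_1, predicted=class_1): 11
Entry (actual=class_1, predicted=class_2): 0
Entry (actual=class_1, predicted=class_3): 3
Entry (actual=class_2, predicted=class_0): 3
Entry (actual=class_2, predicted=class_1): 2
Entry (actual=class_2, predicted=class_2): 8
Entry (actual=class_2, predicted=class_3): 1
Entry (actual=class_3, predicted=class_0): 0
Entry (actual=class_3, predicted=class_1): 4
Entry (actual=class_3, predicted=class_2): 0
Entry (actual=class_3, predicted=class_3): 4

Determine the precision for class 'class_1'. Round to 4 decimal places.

One-vs-rest for 'class_1': TP = diagonal; FP = other classes predicted 'class_1'; FN = 'class_1' predicted as other.
precision = TP/(TP+FP).
class_1: TP=11, FP=3+2+4=9 → 11/20 = 0.55000

0.5500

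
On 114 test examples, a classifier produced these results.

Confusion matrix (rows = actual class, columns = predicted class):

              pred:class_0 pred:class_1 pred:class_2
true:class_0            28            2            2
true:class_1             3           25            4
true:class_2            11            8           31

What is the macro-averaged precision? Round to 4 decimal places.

0.7396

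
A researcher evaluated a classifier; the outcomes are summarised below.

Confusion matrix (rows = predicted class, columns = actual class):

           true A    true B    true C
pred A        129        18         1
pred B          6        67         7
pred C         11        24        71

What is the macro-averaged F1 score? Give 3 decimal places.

Per-class F1 score (2·TP/(2·TP+FP+FN)):
  A: TP=129, FP=18+1=19, FN=6+11=17 → 258/294 = 0.8776
  B: TP=67, FP=6+7=13, FN=18+24=42 → 134/189 = 0.7090
  C: TP=71, FP=11+24=35, FN=1+7=8 → 142/185 = 0.7676
Macro-F1 score = mean = (0.8776 + 0.7090 + 0.7676) / 3 = 0.785

0.785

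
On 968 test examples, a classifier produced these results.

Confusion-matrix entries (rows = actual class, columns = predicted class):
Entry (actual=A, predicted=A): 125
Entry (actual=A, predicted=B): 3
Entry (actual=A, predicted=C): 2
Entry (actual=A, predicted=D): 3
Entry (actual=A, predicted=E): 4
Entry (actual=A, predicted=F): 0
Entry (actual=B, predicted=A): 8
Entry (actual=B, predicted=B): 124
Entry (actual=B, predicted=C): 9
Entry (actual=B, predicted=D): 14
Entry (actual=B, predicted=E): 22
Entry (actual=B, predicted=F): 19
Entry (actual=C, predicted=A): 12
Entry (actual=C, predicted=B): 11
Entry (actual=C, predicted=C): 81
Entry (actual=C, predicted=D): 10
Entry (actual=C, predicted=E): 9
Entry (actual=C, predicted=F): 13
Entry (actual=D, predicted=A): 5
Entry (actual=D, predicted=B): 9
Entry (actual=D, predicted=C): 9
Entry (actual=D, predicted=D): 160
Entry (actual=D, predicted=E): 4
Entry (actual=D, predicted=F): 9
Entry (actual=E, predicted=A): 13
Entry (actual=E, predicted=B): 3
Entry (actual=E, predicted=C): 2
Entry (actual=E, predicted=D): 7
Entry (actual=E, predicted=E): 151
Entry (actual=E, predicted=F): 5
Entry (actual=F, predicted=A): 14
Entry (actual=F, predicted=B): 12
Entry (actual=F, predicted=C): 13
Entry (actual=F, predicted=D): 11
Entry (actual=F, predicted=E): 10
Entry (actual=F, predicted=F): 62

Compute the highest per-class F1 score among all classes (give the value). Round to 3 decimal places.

Per-class F1 score (2·TP/(2·TP+FP+FN)):
  A: TP=125, FP=8+12+5+13+14=52, FN=3+2+3+4+0=12 → 250/314 = 0.7962
  B: TP=124, FP=3+11+9+3+12=38, FN=8+9+14+22+19=72 → 248/358 = 0.6927
  C: TP=81, FP=2+9+9+2+13=35, FN=12+11+10+9+13=55 → 162/252 = 0.6429
  D: TP=160, FP=3+14+10+7+11=45, FN=5+9+9+4+9=36 → 320/401 = 0.7980
  E: TP=151, FP=4+22+9+4+10=49, FN=13+3+2+7+5=30 → 302/381 = 0.7927
  F: TP=62, FP=0+19+13+9+5=46, FN=14+12+13+11+10=60 → 124/230 = 0.5391
Highest is class 'D' with F1 score = 0.798.

0.798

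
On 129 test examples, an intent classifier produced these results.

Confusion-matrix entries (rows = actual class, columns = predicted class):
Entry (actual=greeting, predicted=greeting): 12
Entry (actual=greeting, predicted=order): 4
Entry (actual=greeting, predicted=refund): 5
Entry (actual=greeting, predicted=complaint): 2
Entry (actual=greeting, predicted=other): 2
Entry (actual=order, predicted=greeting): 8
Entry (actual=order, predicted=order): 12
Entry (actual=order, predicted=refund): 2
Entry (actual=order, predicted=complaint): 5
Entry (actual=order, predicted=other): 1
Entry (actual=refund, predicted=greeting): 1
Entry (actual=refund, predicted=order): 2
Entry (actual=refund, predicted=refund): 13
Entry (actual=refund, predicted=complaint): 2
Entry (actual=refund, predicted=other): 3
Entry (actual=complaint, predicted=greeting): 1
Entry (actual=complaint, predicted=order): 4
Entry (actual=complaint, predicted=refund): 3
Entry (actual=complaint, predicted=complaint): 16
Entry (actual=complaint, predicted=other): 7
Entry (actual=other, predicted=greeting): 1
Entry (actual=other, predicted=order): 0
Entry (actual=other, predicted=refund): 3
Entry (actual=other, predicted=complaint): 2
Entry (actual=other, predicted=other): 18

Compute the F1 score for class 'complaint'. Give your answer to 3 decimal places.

One-vs-rest for 'complaint': TP = diagonal; FP = other classes predicted 'complaint'; FN = 'complaint' predicted as other.
F1 score = 2·TP/(2·TP+FP+FN).
complaint: TP=16, FP=2+5+2+2=11, FN=1+4+3+7=15 → 32/58 = 0.5517

0.552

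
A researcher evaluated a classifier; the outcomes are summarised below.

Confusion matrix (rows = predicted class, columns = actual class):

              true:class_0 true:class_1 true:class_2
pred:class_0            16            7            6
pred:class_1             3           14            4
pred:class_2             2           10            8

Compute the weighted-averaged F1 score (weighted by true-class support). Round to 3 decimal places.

Per-class F1 score (2·TP/(2·TP+FP+FN)):
  class_0: TP=16, FP=7+6=13, FN=3+2=5 → 32/50 = 0.6400
  class_1: TP=14, FP=3+4=7, FN=7+10=17 → 28/52 = 0.5385
  class_2: TP=8, FP=2+10=12, FN=6+4=10 → 16/38 = 0.4211
Weighted-F1 score = Σ (supportᵢ/N)·F1 scoreᵢ with N=70: (21/70)·0.6400 + (31/70)·0.5385 + (18/70)·0.4211 = 0.539

0.539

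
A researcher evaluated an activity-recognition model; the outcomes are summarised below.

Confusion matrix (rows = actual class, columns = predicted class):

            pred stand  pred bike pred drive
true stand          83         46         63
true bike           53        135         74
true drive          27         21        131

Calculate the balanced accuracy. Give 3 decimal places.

Balanced accuracy = mean of per-class recall.
  stand: recall = 83/192 = 0.4323
  bike: recall = 135/262 = 0.5153
  drive: recall = 131/179 = 0.7318
Mean = (0.4323 + 0.5153 + 0.7318) / 3 = 0.560

0.560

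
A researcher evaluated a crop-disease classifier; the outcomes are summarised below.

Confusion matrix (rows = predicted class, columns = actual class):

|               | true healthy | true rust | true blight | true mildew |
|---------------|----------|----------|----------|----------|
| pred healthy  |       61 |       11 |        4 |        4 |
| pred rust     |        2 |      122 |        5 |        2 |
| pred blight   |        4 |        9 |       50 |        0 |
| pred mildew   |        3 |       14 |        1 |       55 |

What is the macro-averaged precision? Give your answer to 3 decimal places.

0.810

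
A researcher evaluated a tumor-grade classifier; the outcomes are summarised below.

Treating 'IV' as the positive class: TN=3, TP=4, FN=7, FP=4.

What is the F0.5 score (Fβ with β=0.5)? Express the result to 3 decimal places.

0.465

Fβ = (1+β²)·TP / ((1+β²)·TP + β²·FN + FP), with β²=1/4
= 1.25·4 / (1.25·4 + 0.25·7 + 4) = 0.465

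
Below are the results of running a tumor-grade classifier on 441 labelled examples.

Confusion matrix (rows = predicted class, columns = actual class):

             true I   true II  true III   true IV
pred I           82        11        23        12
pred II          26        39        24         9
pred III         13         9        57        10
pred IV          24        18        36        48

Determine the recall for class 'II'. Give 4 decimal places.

Treat 'II' as positive and all other classes as negative.
recall = TP/(TP+FN).
II: TP=39, FN=11+9+18=38 → 39/77 = 0.50649

0.5065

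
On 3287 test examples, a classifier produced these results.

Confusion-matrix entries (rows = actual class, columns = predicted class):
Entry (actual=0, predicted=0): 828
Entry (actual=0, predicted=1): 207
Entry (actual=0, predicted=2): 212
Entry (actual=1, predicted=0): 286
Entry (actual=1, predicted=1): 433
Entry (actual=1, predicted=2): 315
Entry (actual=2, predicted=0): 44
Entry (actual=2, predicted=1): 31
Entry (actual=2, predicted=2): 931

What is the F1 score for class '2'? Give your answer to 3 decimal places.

0.756

Take TP from the diagonal, FP from the rest of the '2' prediction marginal, FN from the rest of the '2' actual marginal.
F1 score = 2·TP/(2·TP+FP+FN).
2: TP=931, FP=212+315=527, FN=44+31=75 → 1862/2464 = 0.7557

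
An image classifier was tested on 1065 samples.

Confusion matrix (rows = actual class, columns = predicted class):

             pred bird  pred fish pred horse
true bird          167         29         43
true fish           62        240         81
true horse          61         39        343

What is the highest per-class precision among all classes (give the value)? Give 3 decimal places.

0.779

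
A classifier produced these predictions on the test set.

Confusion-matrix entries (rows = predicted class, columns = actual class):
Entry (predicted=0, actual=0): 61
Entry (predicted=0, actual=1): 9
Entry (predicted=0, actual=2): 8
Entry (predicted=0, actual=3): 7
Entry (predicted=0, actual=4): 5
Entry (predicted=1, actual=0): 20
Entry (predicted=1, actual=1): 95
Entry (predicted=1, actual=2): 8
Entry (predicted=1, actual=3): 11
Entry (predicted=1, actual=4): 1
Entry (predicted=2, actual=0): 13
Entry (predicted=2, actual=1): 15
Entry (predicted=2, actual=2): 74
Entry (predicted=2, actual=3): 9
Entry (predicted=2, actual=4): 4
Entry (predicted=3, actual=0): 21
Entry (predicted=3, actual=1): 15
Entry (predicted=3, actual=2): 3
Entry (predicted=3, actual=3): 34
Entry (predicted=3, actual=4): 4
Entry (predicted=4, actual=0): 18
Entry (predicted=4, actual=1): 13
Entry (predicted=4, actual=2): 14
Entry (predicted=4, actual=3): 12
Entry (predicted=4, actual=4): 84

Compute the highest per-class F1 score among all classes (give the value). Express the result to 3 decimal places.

0.703

Per-class F1 score (2·TP/(2·TP+FP+FN)):
  0: TP=61, FP=9+8+7+5=29, FN=20+13+21+18=72 → 122/223 = 0.5471
  1: TP=95, FP=20+8+11+1=40, FN=9+15+15+13=52 → 190/282 = 0.6738
  2: TP=74, FP=13+15+9+4=41, FN=8+8+3+14=33 → 148/222 = 0.6667
  3: TP=34, FP=21+15+3+4=43, FN=7+11+9+12=39 → 68/150 = 0.4533
  4: TP=84, FP=18+13+14+12=57, FN=5+1+4+4=14 → 168/239 = 0.7029
Highest is class '4' with F1 score = 0.703.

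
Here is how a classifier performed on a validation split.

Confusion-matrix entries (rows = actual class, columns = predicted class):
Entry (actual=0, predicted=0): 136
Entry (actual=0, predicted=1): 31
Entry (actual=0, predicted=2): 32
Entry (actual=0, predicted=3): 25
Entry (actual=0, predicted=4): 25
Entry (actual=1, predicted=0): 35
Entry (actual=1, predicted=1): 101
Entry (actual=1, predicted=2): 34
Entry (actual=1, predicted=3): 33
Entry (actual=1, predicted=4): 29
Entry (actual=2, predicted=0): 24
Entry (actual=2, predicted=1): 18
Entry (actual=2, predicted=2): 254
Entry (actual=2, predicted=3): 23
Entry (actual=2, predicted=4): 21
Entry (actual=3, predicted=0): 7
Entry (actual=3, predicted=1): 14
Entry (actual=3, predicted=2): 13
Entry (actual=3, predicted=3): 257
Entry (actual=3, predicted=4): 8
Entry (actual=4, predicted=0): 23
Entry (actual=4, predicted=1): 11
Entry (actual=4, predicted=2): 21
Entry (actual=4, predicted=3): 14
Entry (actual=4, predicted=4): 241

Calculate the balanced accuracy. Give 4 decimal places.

Balanced accuracy = mean of per-class recall.
  0: recall = 136/249 = 0.54618
  1: recall = 101/232 = 0.43534
  2: recall = 254/340 = 0.74706
  3: recall = 257/299 = 0.85953
  4: recall = 241/310 = 0.77742
Mean = (0.54618 + 0.43534 + 0.74706 + 0.85953 + 0.77742) / 5 = 0.6731

0.6731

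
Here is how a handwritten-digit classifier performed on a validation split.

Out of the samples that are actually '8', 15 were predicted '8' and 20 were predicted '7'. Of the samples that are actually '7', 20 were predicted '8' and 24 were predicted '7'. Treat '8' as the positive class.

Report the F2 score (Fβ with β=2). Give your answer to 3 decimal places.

0.429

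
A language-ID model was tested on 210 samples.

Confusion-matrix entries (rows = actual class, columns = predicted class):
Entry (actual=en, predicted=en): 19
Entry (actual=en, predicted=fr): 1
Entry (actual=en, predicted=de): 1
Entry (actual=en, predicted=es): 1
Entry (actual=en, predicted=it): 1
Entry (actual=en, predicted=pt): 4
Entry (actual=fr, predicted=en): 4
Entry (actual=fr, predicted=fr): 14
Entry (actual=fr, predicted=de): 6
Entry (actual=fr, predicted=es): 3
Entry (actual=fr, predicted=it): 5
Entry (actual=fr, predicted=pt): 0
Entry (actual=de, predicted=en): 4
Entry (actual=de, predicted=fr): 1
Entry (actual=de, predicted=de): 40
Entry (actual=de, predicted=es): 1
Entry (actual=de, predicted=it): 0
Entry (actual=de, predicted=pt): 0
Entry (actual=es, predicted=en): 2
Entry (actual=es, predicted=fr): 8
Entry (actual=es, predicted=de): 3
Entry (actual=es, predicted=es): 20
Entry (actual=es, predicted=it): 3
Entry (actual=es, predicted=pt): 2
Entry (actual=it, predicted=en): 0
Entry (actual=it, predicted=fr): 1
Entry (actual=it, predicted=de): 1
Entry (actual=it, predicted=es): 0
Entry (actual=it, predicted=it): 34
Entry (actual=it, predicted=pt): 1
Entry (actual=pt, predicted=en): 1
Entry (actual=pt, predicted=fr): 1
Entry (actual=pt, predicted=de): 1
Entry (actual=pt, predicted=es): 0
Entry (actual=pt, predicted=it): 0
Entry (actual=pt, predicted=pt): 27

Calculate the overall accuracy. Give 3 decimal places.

Accuracy = trace / total = (19+14+40+20+34+27=154) / 210 = 154/210 = 0.733

0.733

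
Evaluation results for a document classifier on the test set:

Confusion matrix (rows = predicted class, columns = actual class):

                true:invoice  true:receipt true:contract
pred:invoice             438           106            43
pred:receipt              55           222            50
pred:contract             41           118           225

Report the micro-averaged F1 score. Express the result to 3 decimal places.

Micro-averaging pools counts across classes: ΣTP=885, ΣFP=413, ΣFN=413.
Micro-F1 score = 2·TP/(2·TP+FP+FN) on pooled counts = 0.682 (equals overall accuracy in single-label multiclass).

0.682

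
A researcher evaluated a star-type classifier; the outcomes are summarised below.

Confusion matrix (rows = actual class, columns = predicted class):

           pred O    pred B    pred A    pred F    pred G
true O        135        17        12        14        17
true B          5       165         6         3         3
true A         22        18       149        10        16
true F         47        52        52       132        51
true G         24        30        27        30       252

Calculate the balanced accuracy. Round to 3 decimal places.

0.676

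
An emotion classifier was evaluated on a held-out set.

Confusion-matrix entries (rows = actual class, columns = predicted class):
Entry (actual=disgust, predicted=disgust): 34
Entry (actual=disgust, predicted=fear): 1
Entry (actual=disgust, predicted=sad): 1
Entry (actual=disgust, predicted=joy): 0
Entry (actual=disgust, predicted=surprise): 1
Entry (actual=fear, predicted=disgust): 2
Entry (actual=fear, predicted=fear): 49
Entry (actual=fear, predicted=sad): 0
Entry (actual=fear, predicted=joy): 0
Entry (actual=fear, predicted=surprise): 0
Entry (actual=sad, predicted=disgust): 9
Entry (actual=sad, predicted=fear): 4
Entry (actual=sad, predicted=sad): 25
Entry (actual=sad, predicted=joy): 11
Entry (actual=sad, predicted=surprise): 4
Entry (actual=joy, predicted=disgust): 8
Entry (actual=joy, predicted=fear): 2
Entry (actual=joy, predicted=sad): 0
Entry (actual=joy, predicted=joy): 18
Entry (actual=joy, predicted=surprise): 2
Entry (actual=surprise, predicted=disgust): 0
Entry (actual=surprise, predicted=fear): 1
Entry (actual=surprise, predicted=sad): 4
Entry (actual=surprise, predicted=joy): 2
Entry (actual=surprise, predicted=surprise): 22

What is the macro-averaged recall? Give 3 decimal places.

Per-class recall (TP/(TP+FN)):
  disgust: TP=34, FN=1+1+0+1=3 → 34/37 = 0.9189
  fear: TP=49, FN=2+0+0+0=2 → 49/51 = 0.9608
  sad: TP=25, FN=9+4+11+4=28 → 25/53 = 0.4717
  joy: TP=18, FN=8+2+0+2=12 → 18/30 = 0.6000
  surprise: TP=22, FN=0+1+4+2=7 → 22/29 = 0.7586
Macro-recall = mean = (0.9189 + 0.9608 + 0.4717 + 0.6000 + 0.7586) / 5 = 0.742

0.742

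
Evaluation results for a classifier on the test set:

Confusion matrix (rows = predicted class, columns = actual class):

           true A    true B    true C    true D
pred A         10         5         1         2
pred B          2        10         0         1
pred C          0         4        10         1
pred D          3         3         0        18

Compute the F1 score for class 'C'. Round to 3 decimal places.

One-vs-rest for 'C': TP = diagonal; FP = other classes predicted 'C'; FN = 'C' predicted as other.
F1 score = 2·TP/(2·TP+FP+FN).
C: TP=10, FP=0+4+1=5, FN=1+0+0=1 → 20/26 = 0.7692

0.769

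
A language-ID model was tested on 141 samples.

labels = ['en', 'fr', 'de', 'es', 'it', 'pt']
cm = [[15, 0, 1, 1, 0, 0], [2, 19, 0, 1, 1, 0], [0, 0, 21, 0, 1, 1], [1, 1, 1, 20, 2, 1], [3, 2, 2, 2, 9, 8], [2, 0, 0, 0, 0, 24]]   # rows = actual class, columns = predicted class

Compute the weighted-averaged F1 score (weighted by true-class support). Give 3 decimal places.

0.751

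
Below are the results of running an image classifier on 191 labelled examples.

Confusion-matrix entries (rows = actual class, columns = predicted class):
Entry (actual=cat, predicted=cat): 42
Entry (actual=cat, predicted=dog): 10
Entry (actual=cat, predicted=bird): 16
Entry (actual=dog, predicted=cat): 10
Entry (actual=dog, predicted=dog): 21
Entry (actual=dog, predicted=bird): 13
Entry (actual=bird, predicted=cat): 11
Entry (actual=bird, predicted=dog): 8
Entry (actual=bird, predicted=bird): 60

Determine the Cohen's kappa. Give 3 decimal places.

Observed agreement pₒ = trace/N = 123/191 = 0.6440
Expected agreement pₑ = Σ (rowᵢ·colᵢ)/N² = (68·63 + 44·39 + 79·89)/191² = 0.3572
κ = (pₒ − pₑ)/(1 − pₑ) = (0.6440 − 0.3572)/(1 − 0.3572) = 0.446

0.446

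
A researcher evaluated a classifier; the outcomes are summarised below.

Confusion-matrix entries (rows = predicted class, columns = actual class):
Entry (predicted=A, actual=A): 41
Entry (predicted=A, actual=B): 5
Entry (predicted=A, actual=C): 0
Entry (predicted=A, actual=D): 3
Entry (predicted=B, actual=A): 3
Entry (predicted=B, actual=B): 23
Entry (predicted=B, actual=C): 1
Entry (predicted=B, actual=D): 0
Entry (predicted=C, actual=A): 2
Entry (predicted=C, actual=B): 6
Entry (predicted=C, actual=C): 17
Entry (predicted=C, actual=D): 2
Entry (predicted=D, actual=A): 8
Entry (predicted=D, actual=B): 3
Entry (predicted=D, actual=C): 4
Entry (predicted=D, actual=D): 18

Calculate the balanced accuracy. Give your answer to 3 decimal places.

0.734

Balanced accuracy = mean of per-class recall.
  A: recall = 41/54 = 0.7593
  B: recall = 23/37 = 0.6216
  C: recall = 17/22 = 0.7727
  D: recall = 18/23 = 0.7826
Mean = (0.7593 + 0.6216 + 0.7727 + 0.7826) / 4 = 0.734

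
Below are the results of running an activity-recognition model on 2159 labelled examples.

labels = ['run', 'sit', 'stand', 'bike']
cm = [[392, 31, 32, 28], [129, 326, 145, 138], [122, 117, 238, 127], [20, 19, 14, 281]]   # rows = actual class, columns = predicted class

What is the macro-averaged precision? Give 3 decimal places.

Per-class precision (TP/(TP+FP)):
  run: TP=392, FP=129+122+20=271 → 392/663 = 0.5913
  sit: TP=326, FP=31+117+19=167 → 326/493 = 0.6613
  stand: TP=238, FP=32+145+14=191 → 238/429 = 0.5548
  bike: TP=281, FP=28+138+127=293 → 281/574 = 0.4895
Macro-precision = mean = (0.5913 + 0.6613 + 0.5548 + 0.4895) / 4 = 0.574

0.574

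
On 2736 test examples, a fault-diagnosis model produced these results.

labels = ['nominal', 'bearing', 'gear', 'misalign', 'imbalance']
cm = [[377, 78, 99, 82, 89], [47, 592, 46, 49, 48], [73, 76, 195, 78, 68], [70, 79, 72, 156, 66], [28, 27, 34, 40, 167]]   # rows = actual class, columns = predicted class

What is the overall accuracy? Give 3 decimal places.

0.543

Accuracy = trace / total = (377+592+195+156+167=1487) / 2736 = 1487/2736 = 0.543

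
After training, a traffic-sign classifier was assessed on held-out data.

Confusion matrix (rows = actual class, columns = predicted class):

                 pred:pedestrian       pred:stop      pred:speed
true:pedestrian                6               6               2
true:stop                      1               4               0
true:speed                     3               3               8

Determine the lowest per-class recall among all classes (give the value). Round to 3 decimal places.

Per-class recall (TP/(TP+FN)):
  pedestrian: TP=6, FN=6+2=8 → 6/14 = 0.4286
  stop: TP=4, FN=1+0=1 → 4/5 = 0.8000
  speed: TP=8, FN=3+3=6 → 8/14 = 0.5714
Lowest is class 'pedestrian' with recall = 0.429.

0.429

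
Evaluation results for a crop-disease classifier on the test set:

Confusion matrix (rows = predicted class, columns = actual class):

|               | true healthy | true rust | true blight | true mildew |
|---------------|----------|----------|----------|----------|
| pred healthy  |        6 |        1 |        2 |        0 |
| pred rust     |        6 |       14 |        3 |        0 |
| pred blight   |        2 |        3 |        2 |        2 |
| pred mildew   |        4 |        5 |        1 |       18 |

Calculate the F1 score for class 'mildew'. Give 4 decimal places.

0.7500

One-vs-rest for 'mildew': TP = diagonal; FP = other classes predicted 'mildew'; FN = 'mildew' predicted as other.
F1 score = 2·TP/(2·TP+FP+FN).
mildew: TP=18, FP=4+5+1=10, FN=0+0+2=2 → 36/48 = 0.75000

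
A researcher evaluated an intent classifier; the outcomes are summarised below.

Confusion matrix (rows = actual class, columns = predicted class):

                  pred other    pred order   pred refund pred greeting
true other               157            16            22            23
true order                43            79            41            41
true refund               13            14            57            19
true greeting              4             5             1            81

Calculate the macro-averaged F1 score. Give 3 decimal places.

0.591

Per-class F1 score (2·TP/(2·TP+FP+FN)):
  other: TP=157, FP=43+13+4=60, FN=16+22+23=61 → 314/435 = 0.7218
  order: TP=79, FP=16+14+5=35, FN=43+41+41=125 → 158/318 = 0.4969
  refund: TP=57, FP=22+41+1=64, FN=13+14+19=46 → 114/224 = 0.5089
  greeting: TP=81, FP=23+41+19=83, FN=4+5+1=10 → 162/255 = 0.6353
Macro-F1 score = mean = (0.7218 + 0.4969 + 0.5089 + 0.6353) / 4 = 0.591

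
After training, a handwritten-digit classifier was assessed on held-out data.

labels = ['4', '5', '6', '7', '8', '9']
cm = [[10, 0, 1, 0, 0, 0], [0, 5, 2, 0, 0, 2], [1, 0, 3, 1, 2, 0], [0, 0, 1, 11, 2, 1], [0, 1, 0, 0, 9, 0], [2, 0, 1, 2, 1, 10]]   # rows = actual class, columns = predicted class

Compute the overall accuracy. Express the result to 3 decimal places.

0.706

Accuracy = trace / total = (10+5+3+11+9+10=48) / 68 = 48/68 = 0.706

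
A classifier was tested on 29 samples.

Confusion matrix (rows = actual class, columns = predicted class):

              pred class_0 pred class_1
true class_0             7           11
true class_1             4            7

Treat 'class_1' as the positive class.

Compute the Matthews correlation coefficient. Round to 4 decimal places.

MCC = (TP·TN − FP·FN) / √((TP+FP)(TP+FN)(TN+FP)(TN+FN))
Numerator = 7·7 − 11·4 = 5
Denominator = √(18·11·18·11) = √39204 = 198.0000
MCC = 5 / 198.0000 = 0.0253

0.0253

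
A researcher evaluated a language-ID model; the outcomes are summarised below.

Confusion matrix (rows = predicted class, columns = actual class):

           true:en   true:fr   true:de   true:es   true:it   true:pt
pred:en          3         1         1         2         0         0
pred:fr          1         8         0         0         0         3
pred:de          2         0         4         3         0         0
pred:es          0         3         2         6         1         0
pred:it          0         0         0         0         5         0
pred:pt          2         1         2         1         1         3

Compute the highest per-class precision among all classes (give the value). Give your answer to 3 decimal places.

1.000

Per-class precision (TP/(TP+FP)):
  en: TP=3, FP=1+1+2+0+0=4 → 3/7 = 0.4286
  fr: TP=8, FP=1+0+0+0+3=4 → 8/12 = 0.6667
  de: TP=4, FP=2+0+3+0+0=5 → 4/9 = 0.4444
  es: TP=6, FP=0+3+2+1+0=6 → 6/12 = 0.5000
  it: TP=5, FP=0+0+0+0+0=0 → 5/5 = 1.0000
  pt: TP=3, FP=2+1+2+1+1=7 → 3/10 = 0.3000
Highest is class 'it' with precision = 1.000.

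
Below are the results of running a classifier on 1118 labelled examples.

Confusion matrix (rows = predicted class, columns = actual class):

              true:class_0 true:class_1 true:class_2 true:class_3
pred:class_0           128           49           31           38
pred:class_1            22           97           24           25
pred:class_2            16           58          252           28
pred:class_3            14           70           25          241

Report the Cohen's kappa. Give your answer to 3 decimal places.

0.517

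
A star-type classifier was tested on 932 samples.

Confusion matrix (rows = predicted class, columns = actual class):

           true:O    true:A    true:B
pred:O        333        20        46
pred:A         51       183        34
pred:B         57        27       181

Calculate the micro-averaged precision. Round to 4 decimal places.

0.7479

Micro-averaging pools counts across classes: ΣTP=697, ΣFP=235, ΣFN=235.
Micro-precision = TP/(TP+FP) on pooled counts = 0.7479 (equals overall accuracy in single-label multiclass).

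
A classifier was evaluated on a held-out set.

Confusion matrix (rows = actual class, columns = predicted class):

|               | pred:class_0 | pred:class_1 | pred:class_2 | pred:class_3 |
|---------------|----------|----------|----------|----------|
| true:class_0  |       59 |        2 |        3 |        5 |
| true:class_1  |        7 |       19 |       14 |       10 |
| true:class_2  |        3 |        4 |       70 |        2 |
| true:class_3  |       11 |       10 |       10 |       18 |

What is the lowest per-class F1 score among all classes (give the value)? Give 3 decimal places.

Per-class F1 score (2·TP/(2·TP+FP+FN)):
  class_0: TP=59, FP=7+3+11=21, FN=2+3+5=10 → 118/149 = 0.7919
  class_1: TP=19, FP=2+4+10=16, FN=7+14+10=31 → 38/85 = 0.4471
  class_2: TP=70, FP=3+14+10=27, FN=3+4+2=9 → 140/176 = 0.7955
  class_3: TP=18, FP=5+10+2=17, FN=11+10+10=31 → 36/84 = 0.4286
Lowest is class 'class_3' with F1 score = 0.429.

0.429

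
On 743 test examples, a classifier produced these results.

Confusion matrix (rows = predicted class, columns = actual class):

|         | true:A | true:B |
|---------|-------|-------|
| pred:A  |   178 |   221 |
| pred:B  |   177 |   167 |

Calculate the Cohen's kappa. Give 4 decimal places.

Observed agreement pₒ = trace/N = 345/743 = 0.46433
Expected agreement pₑ = Σ (rowᵢ·colᵢ)/N² = (355·399 + 388·344)/743² = 0.49836
κ = (pₒ − pₑ)/(1 − pₑ) = (0.46433 − 0.49836)/(1 − 0.49836) = -0.0678

-0.0678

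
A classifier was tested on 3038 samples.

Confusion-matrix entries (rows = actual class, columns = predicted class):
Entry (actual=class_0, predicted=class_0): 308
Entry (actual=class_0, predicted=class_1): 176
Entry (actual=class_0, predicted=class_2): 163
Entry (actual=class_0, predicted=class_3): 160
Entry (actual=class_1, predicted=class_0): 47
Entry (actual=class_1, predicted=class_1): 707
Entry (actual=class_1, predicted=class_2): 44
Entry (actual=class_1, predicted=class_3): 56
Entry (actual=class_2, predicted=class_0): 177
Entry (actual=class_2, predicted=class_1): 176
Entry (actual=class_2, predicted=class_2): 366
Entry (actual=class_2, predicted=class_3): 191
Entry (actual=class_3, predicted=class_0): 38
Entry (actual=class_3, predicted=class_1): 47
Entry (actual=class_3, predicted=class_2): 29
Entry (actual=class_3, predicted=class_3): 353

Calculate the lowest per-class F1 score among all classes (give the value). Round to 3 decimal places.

Per-class F1 score (2·TP/(2·TP+FP+FN)):
  class_0: TP=308, FP=47+177+38=262, FN=176+163+160=499 → 616/1377 = 0.4473
  class_1: TP=707, FP=176+176+47=399, FN=47+44+56=147 → 1414/1960 = 0.7214
  class_2: TP=366, FP=163+44+29=236, FN=177+176+191=544 → 732/1512 = 0.4841
  class_3: TP=353, FP=160+56+191=407, FN=38+47+29=114 → 706/1227 = 0.5754
Lowest is class 'class_0' with F1 score = 0.447.

0.447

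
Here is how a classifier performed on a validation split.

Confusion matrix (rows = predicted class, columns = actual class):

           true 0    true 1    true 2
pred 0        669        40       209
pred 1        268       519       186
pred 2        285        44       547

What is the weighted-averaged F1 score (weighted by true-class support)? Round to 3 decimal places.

0.625

Per-class F1 score (2·TP/(2·TP+FP+FN)):
  0: TP=669, FP=40+209=249, FN=268+285=553 → 1338/2140 = 0.6252
  1: TP=519, FP=268+186=454, FN=40+44=84 → 1038/1576 = 0.6586
  2: TP=547, FP=285+44=329, FN=209+186=395 → 1094/1818 = 0.6018
Weighted-F1 score = Σ (supportᵢ/N)·F1 scoreᵢ with N=2767: (1222/2767)·0.6252 + (603/2767)·0.6586 + (942/2767)·0.6018 = 0.625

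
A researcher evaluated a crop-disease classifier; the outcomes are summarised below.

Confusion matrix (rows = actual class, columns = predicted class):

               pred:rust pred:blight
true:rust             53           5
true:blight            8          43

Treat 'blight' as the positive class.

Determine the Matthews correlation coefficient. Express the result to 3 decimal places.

MCC = (TP·TN − FP·FN) / √((TP+FP)(TP+FN)(TN+FP)(TN+FN))
Numerator = 43·53 − 5·8 = 2239
Denominator = √(48·51·58·61) = √8661024 = 2942.9618
MCC = 2239 / 2942.9618 = 0.761

0.761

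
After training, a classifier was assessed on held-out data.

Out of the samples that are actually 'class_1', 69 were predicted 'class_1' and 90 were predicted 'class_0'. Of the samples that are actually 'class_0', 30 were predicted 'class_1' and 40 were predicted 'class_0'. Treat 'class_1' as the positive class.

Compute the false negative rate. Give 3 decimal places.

FNR = FN/(FN+TP) = 90/(90+69) = 0.566

0.566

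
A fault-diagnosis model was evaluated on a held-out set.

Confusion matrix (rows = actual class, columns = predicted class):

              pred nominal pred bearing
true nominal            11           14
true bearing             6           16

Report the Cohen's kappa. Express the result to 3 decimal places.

0.164

Observed agreement pₒ = trace/N = 27/47 = 0.5745
Expected agreement pₑ = Σ (rowᵢ·colᵢ)/N² = (25·17 + 22·30)/47² = 0.4912
κ = (pₒ − pₑ)/(1 − pₑ) = (0.5745 − 0.4912)/(1 − 0.4912) = 0.164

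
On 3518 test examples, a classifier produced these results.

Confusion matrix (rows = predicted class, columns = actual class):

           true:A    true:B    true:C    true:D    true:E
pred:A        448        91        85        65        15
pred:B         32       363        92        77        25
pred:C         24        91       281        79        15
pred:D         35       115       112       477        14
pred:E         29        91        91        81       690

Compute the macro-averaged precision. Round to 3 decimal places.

0.632

Per-class precision (TP/(TP+FP)):
  A: TP=448, FP=91+85+65+15=256 → 448/704 = 0.6364
  B: TP=363, FP=32+92+77+25=226 → 363/589 = 0.6163
  C: TP=281, FP=24+91+79+15=209 → 281/490 = 0.5735
  D: TP=477, FP=35+115+112+14=276 → 477/753 = 0.6335
  E: TP=690, FP=29+91+91+81=292 → 690/982 = 0.7026
Macro-precision = mean = (0.6364 + 0.6163 + 0.5735 + 0.6335 + 0.7026) / 5 = 0.632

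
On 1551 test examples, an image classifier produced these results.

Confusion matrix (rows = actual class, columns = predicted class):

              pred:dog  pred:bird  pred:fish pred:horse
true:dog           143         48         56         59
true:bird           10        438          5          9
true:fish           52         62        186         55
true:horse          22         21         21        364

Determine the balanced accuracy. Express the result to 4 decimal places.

Balanced accuracy = mean of per-class recall.
  dog: recall = 143/306 = 0.46732
  bird: recall = 438/462 = 0.94805
  fish: recall = 186/355 = 0.52394
  horse: recall = 364/428 = 0.85047
Mean = (0.46732 + 0.94805 + 0.52394 + 0.85047) / 4 = 0.6974

0.6974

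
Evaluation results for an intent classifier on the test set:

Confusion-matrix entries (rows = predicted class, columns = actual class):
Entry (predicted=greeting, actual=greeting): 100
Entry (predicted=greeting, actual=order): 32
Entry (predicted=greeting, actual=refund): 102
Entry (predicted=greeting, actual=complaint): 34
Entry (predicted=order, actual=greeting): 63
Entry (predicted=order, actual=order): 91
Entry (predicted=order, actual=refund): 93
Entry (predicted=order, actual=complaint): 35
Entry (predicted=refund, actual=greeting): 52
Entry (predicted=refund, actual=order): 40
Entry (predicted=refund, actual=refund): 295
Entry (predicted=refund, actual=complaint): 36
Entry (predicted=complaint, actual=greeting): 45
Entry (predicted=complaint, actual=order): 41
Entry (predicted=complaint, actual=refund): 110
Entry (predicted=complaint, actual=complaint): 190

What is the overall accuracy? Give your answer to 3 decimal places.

0.497

Accuracy = trace / total = (100+91+295+190=676) / 1359 = 676/1359 = 0.497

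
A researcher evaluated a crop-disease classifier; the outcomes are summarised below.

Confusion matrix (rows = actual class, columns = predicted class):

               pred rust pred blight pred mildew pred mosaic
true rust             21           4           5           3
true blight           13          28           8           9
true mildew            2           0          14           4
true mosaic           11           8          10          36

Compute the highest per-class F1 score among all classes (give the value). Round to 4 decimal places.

0.6154

Per-class F1 score (2·TP/(2·TP+FP+FN)):
  rust: TP=21, FP=13+2+11=26, FN=4+5+3=12 → 42/80 = 0.52500
  blight: TP=28, FP=4+0+8=12, FN=13+8+9=30 → 56/98 = 0.57143
  mildew: TP=14, FP=5+8+10=23, FN=2+0+4=6 → 28/57 = 0.49123
  mosaic: TP=36, FP=3+9+4=16, FN=11+8+10=29 → 72/117 = 0.61538
Highest is class 'mosaic' with F1 score = 0.6154.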